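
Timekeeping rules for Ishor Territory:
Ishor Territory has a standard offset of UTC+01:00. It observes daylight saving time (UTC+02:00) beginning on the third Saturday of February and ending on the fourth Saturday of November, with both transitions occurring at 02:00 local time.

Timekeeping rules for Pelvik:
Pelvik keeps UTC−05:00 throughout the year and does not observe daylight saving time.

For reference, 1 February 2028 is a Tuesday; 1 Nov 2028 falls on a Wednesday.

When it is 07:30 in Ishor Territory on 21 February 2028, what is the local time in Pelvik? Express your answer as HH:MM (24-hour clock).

1 February 2028 is a Tuesday, so the first Saturday is February 5 and the third is February 19.
1 November 2028 is a Wednesday, so the first Saturday is November 4 and the fourth is November 25.
Daylight saving runs 19 February – 25 November; 21 February 2028 is inside that window, so Ishor Territory is at UTC+02:00.
07:30 Ishor Territory − 2h = 05:30 UTC.
Pelvik has no daylight saving, so its offset is UTC−05:00 year-round.
05:30 UTC − 5h = 00:30 Pelvik.

00:30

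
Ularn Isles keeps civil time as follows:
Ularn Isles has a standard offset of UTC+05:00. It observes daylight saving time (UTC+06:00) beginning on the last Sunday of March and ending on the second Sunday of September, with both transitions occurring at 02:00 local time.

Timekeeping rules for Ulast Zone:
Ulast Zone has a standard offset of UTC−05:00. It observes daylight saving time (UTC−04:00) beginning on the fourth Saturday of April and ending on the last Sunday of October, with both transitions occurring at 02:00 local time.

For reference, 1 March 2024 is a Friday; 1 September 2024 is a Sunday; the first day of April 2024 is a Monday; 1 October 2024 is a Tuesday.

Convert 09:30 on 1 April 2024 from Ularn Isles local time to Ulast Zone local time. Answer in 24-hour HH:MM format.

22:30

1 March 2024 is a Friday, so Sundays fall on 3, 10, 17, 24, 31; the last is March 31.
1 September 2024 is a Sunday, so the first Sunday is September 1 and the second is September 8.
1 April 2024 lies within the daylight-saving period (31 March – 8 September), so Ularn Isles is on daylight time, UTC+06:00.
09:30 Ularn Isles − 6h = 03:30 UTC.
1 April 2024 is a Monday, so the first Saturday is April 6 and the fourth is April 27.
1 October 2024 is a Tuesday, so Sundays fall on 6, 13, 20, 27; the last is October 27.
At the standard offset (UTC−05:00), 03:30 UTC − 5h = 22:30 Ulast Zone standard time (rolling into the previous day, 31 March 2024).
Daylight saving runs 27 April – 27 October; the standard-time date in Ulast Zone, 31 March 2024, is outside that window, so Ulast Zone is on standard time at UTC−05:00.
03:30 UTC − 5h = 22:30 Ulast Zone (rolling into the previous day, 31 March 2024).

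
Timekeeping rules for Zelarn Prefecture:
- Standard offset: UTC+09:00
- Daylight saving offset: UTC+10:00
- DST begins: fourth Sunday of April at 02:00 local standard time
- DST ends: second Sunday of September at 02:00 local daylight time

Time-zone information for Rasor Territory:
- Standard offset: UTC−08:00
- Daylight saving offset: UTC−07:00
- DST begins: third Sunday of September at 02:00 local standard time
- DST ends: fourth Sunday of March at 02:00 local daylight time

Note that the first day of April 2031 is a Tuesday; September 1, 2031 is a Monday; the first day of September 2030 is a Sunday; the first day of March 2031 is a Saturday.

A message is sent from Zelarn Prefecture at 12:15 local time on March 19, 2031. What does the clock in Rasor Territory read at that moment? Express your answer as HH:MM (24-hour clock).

20:15

1 April 2031 is a Tuesday, so the first Sunday is April 6 and the fourth is April 27.
1 September 2031 is a Monday, so the first Sunday is September 7 and the second is September 14.
March 19, 2031 is outside the daylight-saving period (27 April – 14 September), so Zelarn Prefecture is on standard time, UTC+09:00.
12:15 Zelarn Prefecture − 9h = 03:15 UTC.
1 September 2030 is a Sunday, so the first Sunday is September 1 and the third is September 15.
1 March 2031 is a Saturday, so the first Sunday is March 2 and the fourth is March 23.
At the standard offset (UTC−08:00), 03:15 UTC − 8h = 19:15 Rasor Territory standard time (rolling into the previous day, 18 March 2031).
Daylight saving runs 15 September 2030 – 23 March 2031; the standard-time date in Rasor Territory, March 18, 2031, is inside that window, so Rasor Territory is at UTC−07:00.
03:15 UTC − 7h = 20:15 Rasor Territory (rolling into the previous day, 18 March 2031).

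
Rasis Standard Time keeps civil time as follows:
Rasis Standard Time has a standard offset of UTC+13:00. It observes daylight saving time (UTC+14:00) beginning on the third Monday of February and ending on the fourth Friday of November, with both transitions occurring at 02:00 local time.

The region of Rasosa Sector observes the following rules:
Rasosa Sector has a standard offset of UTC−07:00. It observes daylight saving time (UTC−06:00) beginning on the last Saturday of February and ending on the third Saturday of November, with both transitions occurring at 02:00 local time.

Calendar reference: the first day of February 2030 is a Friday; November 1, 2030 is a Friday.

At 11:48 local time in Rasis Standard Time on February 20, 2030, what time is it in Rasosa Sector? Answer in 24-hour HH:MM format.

1 February 2030 is a Friday, so the first Monday is February 4 and the third is February 18.
1 November 2030 is a Friday, so the first Friday is November 1 and the fourth is November 22.
February 20, 2030 falls between 18 February and 22 November, so daylight saving is in effect and Rasis Standard Time is at UTC+14:00.
11:48 Rasis Standard Time − 14h = 21:48 UTC (rolling into the previous day, 19 February 2030).
1 February 2030 is a Friday, so Saturdays fall on 2, 9, 16, 23; the last is February 23.
1 November 2030 is a Friday, so the first Saturday is November 2 and the third is November 16.
At the standard offset (UTC−07:00), 21:48 UTC − 7h = 14:48 Rasosa Sector standard time.
The standard-time date in Rasosa Sector, February 19, 2030, does not fall between 23 February and 16 November, so daylight saving is not in effect and Rasosa Sector is at UTC−07:00.
21:48 UTC − 7h = 14:48 Rasosa Sector.

14:48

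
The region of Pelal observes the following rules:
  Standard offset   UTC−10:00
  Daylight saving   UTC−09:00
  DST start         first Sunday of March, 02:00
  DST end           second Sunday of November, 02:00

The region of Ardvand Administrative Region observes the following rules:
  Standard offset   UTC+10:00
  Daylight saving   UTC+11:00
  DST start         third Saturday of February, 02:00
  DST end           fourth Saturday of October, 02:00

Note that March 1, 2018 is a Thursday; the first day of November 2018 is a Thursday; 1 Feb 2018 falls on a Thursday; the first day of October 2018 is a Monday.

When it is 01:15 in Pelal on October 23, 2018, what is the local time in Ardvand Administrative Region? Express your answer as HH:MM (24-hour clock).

21:15

1 March 2018 is a Thursday, so the first Sunday is March 4.
1 November 2018 is a Thursday, so the first Sunday is November 4 and the second is November 11.
October 23, 2018 falls between 4 March and 11 November, so daylight saving is in effect and Pelal is at UTC−09:00.
01:15 Pelal + 9h = 10:15 UTC.
1 February 2018 is a Thursday, so the first Saturday is February 3 and the third is February 17.
1 October 2018 is a Monday, so the first Saturday is October 6 and the fourth is October 27.
At the standard offset (UTC+10:00), 10:15 UTC + 10h = 20:15 Ardvand Administrative Region standard time.
The standard-time date in Ardvand Administrative Region, October 23, 2018, falls between 17 February and 27 October, so daylight saving is in effect and Ardvand Administrative Region is at UTC+11:00.
10:15 UTC + 11h = 21:15 Ardvand Administrative Region.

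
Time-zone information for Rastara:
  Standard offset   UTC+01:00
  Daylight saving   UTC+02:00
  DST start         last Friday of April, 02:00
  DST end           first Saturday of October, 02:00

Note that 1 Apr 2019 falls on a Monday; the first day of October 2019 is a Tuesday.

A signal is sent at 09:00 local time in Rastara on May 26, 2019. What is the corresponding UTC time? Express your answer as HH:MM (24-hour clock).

1 April 2019 is a Monday, so Fridays fall on 5, 12, 19, 26; the last is April 26.
1 October 2019 is a Tuesday, so the first Saturday is October 5.
May 26, 2019 lies within the daylight-saving period (26 April – 5 October), so Rastara is on daylight time, UTC+02:00.
09:00 local − 2h = 07:00 UTC.

07:00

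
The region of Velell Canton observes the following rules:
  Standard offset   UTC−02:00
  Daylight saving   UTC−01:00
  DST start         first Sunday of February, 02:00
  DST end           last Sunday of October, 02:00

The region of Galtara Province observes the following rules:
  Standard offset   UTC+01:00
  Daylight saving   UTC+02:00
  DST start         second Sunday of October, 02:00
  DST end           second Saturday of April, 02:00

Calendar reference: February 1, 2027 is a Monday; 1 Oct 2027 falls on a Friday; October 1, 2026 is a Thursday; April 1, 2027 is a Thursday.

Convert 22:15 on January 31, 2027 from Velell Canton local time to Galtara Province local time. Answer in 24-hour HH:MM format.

1 February 2027 is a Monday, so the first Sunday is February 7.
1 October 2027 is a Friday, so Sundays fall on 3, 10, 17, 24, 31; the last is October 31.
January 31, 2027 does not fall between 7 February and 31 October, so daylight saving is not in effect and Velell Canton is at UTC−02:00.
22:15 Velell Canton + 2h = 00:15 UTC (rolling into the next day, 1 February 2027).
1 October 2026 is a Thursday, so the first Sunday is October 4 and the second is October 11.
1 April 2027 is a Thursday, so the first Saturday is April 3 and the second is April 10.
At the standard offset (UTC+01:00), 00:15 UTC + 1h = 01:15 Galtara Province standard time.
Daylight saving runs 11 October 2026 – 10 April 2027; the standard-time date in Galtara Province, February 1, 2027, is inside that window, so Galtara Province is at UTC+02:00.
00:15 UTC + 2h = 02:15 Galtara Province.

02:15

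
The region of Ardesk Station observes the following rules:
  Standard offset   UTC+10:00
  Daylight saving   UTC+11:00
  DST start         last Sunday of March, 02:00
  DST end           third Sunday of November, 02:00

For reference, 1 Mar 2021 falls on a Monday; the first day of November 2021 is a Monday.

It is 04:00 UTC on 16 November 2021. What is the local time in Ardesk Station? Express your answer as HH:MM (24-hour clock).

1 March 2021 is a Monday, so Sundays fall on 7, 14, 21, 28; the last is March 28.
1 November 2021 is a Monday, so the first Sunday is November 7 and the third is November 21.
At the standard offset (UTC+10:00), 04:00 UTC + 10h = 14:00 Ardesk Station standard time.
Daylight saving runs 28 March – 21 November; the standard-time date in Ardesk Station, 16 November 2021, is inside that window, so Ardesk Station is at UTC+11:00.
04:00 UTC + 11h = 15:00 local.

15:00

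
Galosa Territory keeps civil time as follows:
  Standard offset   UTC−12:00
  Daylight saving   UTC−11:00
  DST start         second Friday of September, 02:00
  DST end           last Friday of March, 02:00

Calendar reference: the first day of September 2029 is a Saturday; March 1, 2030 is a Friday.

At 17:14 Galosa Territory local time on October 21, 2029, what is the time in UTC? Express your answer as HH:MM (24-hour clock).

04:14

1 September 2029 is a Saturday, so the first Friday is September 7 and the second is September 14.
1 March 2030 is a Friday, so Fridays fall on 1, 8, 15, 22, 29; the last is March 29.
October 21, 2029 lies within the daylight-saving period (14 September 2029 – 29 March 2030), so Galosa Territory is on daylight time, UTC−11:00.
17:14 local + 11h = 04:14 UTC (rolling into the next day, 22 October 2029).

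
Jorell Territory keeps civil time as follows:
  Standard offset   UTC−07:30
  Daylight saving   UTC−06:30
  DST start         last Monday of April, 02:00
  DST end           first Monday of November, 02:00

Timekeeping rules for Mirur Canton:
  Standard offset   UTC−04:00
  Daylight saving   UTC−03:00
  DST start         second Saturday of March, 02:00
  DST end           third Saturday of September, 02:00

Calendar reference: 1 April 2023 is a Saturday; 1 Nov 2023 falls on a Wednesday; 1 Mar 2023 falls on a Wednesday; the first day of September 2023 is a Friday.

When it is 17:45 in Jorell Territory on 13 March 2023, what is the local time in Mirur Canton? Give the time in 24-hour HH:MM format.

22:15

1 April 2023 is a Saturday, so Mondays fall on 3, 10, 17, 24; the last is April 24.
1 November 2023 is a Wednesday, so the first Monday is November 6.
Daylight saving runs 24 April – 6 November; 13 March 2023 is outside that window, so Jorell Territory is on standard time at UTC−07:30.
17:45 Jorell Territory + 7h30m = 01:15 UTC (rolling into the next day, 14 March 2023).
1 March 2023 is a Wednesday, so the first Saturday is March 4 and the second is March 11.
1 September 2023 is a Friday, so the first Saturday is September 2 and the third is September 16.
At the standard offset (UTC−04:00), 01:15 UTC − 4h = 21:15 Mirur Canton standard time (rolling into the previous day, 13 March 2023).
Daylight saving runs 11 March – 16 September; the standard-time date in Mirur Canton, 13 March 2023, is inside that window, so Mirur Canton is at UTC−03:00.
01:15 UTC − 3h = 22:15 Mirur Canton (rolling into the previous day, 13 March 2023).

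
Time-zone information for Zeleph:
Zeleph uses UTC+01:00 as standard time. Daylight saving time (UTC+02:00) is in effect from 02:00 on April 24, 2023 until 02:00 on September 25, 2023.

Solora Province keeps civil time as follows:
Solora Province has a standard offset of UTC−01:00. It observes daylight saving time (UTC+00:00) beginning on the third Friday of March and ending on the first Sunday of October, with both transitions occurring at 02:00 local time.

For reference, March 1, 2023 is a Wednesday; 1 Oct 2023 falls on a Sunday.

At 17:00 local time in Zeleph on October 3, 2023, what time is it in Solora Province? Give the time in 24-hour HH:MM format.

15:00

October 3, 2023 is outside the daylight-saving period (24 April – 25 September), so Zeleph is on standard time, UTC+01:00.
17:00 Zeleph − 1h = 16:00 UTC.
1 March 2023 is a Wednesday, so the first Friday is March 3 and the third is March 17.
1 October 2023 is a Sunday, so the first Sunday is October 1.
At the standard offset (UTC−01:00), 16:00 UTC − 1h = 15:00 Solora Province standard time.
The standard-time date in Solora Province, October 3, 2023, does not fall between 17 March and 1 October, so daylight saving is not in effect and Solora Province is at UTC−01:00.
16:00 UTC − 1h = 15:00 Solora Province.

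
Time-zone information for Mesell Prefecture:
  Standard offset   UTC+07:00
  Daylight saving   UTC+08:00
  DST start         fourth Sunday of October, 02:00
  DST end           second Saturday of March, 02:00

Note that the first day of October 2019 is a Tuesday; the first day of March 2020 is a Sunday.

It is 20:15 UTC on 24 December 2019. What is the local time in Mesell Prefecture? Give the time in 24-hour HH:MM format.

04:15

1 October 2019 is a Tuesday, so the first Sunday is October 6 and the fourth is October 27.
1 March 2020 is a Sunday, so the first Saturday is March 7 and the second is March 14.
At the standard offset (UTC+07:00), 20:15 UTC + 7h = 03:15 Mesell Prefecture standard time (rolling into the next day, 25 December 2019).
Daylight saving runs 27 October 2019 – 14 March 2020; the standard-time date in Mesell Prefecture, 25 December 2019, is inside that window, so Mesell Prefecture is at UTC+08:00.
20:15 UTC + 8h = 04:15 local (rolling into the next day, 25 December 2019).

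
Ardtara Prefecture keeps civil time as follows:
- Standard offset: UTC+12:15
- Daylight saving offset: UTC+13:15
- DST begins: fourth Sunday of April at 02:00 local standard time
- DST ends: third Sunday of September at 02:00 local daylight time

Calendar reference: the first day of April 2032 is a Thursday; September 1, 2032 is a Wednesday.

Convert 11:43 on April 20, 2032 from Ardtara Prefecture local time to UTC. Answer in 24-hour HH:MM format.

23:28

1 April 2032 is a Thursday, so the first Sunday is April 4 and the fourth is April 25.
1 September 2032 is a Wednesday, so the first Sunday is September 5 and the third is September 19.
April 20, 2032 is outside the daylight-saving period (25 April – 19 September), so Ardtara Prefecture is on standard time, UTC+12:15.
11:43 local − 12h15m = 23:28 UTC (rolling into the previous day, 19 April 2032).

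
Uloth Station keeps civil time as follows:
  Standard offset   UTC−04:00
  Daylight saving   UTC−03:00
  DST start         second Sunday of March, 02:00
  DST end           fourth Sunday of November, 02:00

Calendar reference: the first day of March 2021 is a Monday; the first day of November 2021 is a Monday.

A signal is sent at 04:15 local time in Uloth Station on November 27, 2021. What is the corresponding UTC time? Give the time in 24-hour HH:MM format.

1 March 2021 is a Monday, so the first Sunday is March 7 and the second is March 14.
1 November 2021 is a Monday, so the first Sunday is November 7 and the fourth is November 28.
November 27, 2021 falls between 14 March and 28 November, so daylight saving is in effect and Uloth Station is at UTC−03:00.
04:15 local + 3h = 07:15 UTC.

07:15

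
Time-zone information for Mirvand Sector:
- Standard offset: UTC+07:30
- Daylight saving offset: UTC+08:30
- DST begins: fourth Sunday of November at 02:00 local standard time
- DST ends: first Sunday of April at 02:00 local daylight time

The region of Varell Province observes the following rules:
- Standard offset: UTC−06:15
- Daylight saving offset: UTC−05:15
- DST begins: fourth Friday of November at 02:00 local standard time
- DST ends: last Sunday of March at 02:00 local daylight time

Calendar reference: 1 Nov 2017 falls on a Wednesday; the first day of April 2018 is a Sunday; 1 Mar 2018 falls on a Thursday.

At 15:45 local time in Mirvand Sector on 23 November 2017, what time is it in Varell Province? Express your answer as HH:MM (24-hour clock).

02:00

1 November 2017 is a Wednesday, so the first Sunday is November 5 and the fourth is November 26.
1 April 2018 is a Sunday, so the first Sunday is April 1.
23 November 2017 does not fall between 26 November 2017 and 1 April 2018, so daylight saving is not in effect and Mirvand Sector is at UTC+07:30.
15:45 Mirvand Sector − 7h30m = 08:15 UTC.
1 November 2017 is a Wednesday, so the first Friday is November 3 and the fourth is November 24.
1 March 2018 is a Thursday, so Sundays fall on 4, 11, 18, 25; the last is March 25.
At the standard offset (UTC−06:15), 08:15 UTC − 6h15m = 02:00 Varell Province standard time.
The standard-time date in Varell Province, 23 November 2017, is outside the daylight-saving period (24 November 2017 – 25 March 2018), so Varell Province is on standard time, UTC−06:15.
08:15 UTC − 6h15m = 02:00 Varell Province.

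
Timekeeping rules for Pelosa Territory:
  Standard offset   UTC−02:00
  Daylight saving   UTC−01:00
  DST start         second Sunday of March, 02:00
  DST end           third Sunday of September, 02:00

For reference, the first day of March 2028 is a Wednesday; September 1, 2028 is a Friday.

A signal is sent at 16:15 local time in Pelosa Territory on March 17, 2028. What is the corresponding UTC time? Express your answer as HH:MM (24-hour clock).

1 March 2028 is a Wednesday, so the first Sunday is March 5 and the second is March 12.
1 September 2028 is a Friday, so the first Sunday is September 3 and the third is September 17.
Daylight saving runs 12 March – 17 September; March 17, 2028 is inside that window, so Pelosa Territory is at UTC−01:00.
16:15 local + 1h = 17:15 UTC.

17:15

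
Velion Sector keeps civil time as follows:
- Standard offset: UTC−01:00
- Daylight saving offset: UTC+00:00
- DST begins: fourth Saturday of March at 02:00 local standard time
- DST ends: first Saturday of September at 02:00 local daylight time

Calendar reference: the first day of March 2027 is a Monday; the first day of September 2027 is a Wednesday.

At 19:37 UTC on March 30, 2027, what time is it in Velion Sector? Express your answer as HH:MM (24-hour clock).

19:37

1 March 2027 is a Monday, so the first Saturday is March 6 and the fourth is March 27.
1 September 2027 is a Wednesday, so the first Saturday is September 4.
At the standard offset (UTC−01:00), 19:37 UTC − 1h = 18:37 Velion Sector standard time.
The standard-time date in Velion Sector, March 30, 2027, falls between 27 March and 4 September, so daylight saving is in effect and Velion Sector is at UTC+00:00.
19:37 UTC + 0h = 19:37 local.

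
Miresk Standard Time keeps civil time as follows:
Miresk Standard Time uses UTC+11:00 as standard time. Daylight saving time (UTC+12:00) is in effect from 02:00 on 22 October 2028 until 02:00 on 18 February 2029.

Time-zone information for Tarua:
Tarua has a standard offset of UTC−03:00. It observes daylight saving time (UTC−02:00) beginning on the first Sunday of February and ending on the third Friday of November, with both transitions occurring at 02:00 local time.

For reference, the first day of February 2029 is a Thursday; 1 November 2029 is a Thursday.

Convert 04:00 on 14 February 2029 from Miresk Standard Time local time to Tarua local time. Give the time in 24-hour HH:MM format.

14 February 2029 falls between 22 October 2028 and 18 February 2029, so daylight saving is in effect and Miresk Standard Time is at UTC+12:00.
04:00 Miresk Standard Time − 12h = 16:00 UTC (rolling into the previous day, 13 February 2029).
1 February 2029 is a Thursday, so the first Sunday is February 4.
1 November 2029 is a Thursday, so the first Friday is November 2 and the third is November 16.
At the standard offset (UTC−03:00), 16:00 UTC − 3h = 13:00 Tarua standard time.
Daylight saving runs 4 February – 16 November; the standard-time date in Tarua, 13 February 2029, is inside that window, so Tarua is at UTC−02:00.
16:00 UTC − 2h = 14:00 Tarua.

14:00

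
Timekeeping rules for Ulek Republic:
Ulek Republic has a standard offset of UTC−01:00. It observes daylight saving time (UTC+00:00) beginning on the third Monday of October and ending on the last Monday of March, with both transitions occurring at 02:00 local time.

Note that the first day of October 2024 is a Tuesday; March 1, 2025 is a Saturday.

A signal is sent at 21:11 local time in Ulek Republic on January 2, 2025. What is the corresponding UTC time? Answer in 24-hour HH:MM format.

21:11

1 October 2024 is a Tuesday, so the first Monday is October 7 and the third is October 21.
1 March 2025 is a Saturday, so Mondays fall on 3, 10, 17, 24, 31; the last is March 31.
January 2, 2025 falls between 21 October 2024 and 31 March 2025, so daylight saving is in effect and Ulek Republic is at UTC+00:00.
21:11 local − 0h = 21:11 UTC.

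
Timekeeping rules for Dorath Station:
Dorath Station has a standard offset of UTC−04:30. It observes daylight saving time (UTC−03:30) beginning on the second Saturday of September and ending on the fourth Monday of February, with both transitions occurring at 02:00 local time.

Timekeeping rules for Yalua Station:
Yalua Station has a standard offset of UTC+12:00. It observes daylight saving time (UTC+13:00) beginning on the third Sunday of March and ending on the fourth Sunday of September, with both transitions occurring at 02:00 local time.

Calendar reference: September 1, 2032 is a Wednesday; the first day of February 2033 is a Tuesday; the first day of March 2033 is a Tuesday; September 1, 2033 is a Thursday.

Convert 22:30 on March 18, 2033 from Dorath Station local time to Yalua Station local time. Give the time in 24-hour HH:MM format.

15:00

1 September 2032 is a Wednesday, so the first Saturday is September 4 and the second is September 11.
1 February 2033 is a Tuesday, so the first Monday is February 7 and the fourth is February 28.
March 18, 2033 does not fall between 11 September 2032 and 28 February 2033, so daylight saving is not in effect and Dorath Station is at UTC−04:30.
22:30 Dorath Station + 4h30m = 03:00 UTC (rolling into the next day, 19 March 2033).
1 March 2033 is a Tuesday, so the first Sunday is March 6 and the third is March 20.
1 September 2033 is a Thursday, so the first Sunday is September 4 and the fourth is September 25.
At the standard offset (UTC+12:00), 03:00 UTC + 12h = 15:00 Yalua Station standard time.
The standard-time date in Yalua Station, March 19, 2033, is outside the daylight-saving period (20 March – 25 September), so Yalua Station is on standard time, UTC+12:00.
03:00 UTC + 12h = 15:00 Yalua Station.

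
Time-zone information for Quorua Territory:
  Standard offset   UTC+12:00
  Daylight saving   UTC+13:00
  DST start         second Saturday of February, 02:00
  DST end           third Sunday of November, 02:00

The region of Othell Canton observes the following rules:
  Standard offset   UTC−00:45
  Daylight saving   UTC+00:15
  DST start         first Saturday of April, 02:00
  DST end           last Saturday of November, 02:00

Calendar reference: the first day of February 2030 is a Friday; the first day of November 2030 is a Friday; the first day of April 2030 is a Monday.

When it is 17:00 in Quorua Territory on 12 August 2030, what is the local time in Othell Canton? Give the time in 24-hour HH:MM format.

04:15

1 February 2030 is a Friday, so the first Saturday is February 2 and the second is February 9.
1 November 2030 is a Friday, so the first Sunday is November 3 and the third is November 17.
12 August 2030 falls between 9 February and 17 November, so daylight saving is in effect and Quorua Territory is at UTC+13:00.
17:00 Quorua Territory − 13h = 04:00 UTC.
1 April 2030 is a Monday, so the first Saturday is April 6.
1 November 2030 is a Friday, so Saturdays fall on 2, 9, 16, 23, 30; the last is November 30.
At the standard offset (UTC−00:45), 04:00 UTC − 0h45m = 03:15 Othell Canton standard time.
The standard-time date in Othell Canton, 12 August 2030, lies within the daylight-saving period (6 April – 30 November), so Othell Canton is on daylight time, UTC+00:15.
04:00 UTC + 0h15m = 04:15 Othell Canton.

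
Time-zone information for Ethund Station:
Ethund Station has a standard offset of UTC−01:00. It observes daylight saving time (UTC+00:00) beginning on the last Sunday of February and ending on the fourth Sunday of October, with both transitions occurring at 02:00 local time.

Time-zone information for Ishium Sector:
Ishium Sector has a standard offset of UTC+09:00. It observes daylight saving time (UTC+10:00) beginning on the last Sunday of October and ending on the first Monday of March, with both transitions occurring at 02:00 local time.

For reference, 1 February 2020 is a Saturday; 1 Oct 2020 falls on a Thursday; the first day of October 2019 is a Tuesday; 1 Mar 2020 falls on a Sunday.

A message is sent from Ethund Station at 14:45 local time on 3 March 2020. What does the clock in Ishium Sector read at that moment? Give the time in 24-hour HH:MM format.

23:45

1 February 2020 is a Saturday, so Sundays fall on 2, 9, 16, 23; the last is February 23.
1 October 2020 is a Thursday, so the first Sunday is October 4 and the fourth is October 25.
Daylight saving runs 23 February – 25 October; 3 March 2020 is inside that window, so Ethund Station is at UTC+00:00.
14:45 Ethund Station − 0h = 14:45 UTC.
1 October 2019 is a Tuesday, so Sundays fall on 6, 13, 20, 27; the last is October 27.
1 March 2020 is a Sunday, so the first Monday is March 2.
At the standard offset (UTC+09:00), 14:45 UTC + 9h = 23:45 Ishium Sector standard time.
The standard-time date in Ishium Sector, 3 March 2020, is outside the daylight-saving period (27 October 2019 – 2 March 2020), so Ishium Sector is on standard time, UTC+09:00.
14:45 UTC + 9h = 23:45 Ishium Sector.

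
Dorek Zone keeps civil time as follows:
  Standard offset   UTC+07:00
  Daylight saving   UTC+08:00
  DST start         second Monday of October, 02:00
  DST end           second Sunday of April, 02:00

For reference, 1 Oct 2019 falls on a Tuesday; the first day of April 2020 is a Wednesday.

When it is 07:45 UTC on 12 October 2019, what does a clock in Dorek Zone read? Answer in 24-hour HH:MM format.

1 October 2019 is a Tuesday, so the first Monday is October 7 and the second is October 14.
1 April 2020 is a Wednesday, so the first Sunday is April 5 and the second is April 12.
At the standard offset (UTC+07:00), 07:45 UTC + 7h = 14:45 Dorek Zone standard time.
Daylight saving runs 14 October 2019 – 12 April 2020; the standard-time date in Dorek Zone, 12 October 2019, is outside that window, so Dorek Zone is on standard time at UTC+07:00.
07:45 UTC + 7h = 14:45 local.

14:45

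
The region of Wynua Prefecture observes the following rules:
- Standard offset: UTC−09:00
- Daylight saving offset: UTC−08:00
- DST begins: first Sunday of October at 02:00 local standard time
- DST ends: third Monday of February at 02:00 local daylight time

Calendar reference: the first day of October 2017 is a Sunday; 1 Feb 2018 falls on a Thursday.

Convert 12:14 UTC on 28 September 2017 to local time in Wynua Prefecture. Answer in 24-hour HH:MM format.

1 October 2017 is a Sunday, so the first Sunday is October 1.
1 February 2018 is a Thursday, so the first Monday is February 5 and the third is February 19.
At the standard offset (UTC−09:00), 12:14 UTC − 9h = 03:14 Wynua Prefecture standard time.
Daylight saving runs 1 October 2017 – 19 February 2018; the standard-time date in Wynua Prefecture, 28 September 2017, is outside that window, so Wynua Prefecture is on standard time at UTC−09:00.
12:14 UTC − 9h = 03:14 local.

03:14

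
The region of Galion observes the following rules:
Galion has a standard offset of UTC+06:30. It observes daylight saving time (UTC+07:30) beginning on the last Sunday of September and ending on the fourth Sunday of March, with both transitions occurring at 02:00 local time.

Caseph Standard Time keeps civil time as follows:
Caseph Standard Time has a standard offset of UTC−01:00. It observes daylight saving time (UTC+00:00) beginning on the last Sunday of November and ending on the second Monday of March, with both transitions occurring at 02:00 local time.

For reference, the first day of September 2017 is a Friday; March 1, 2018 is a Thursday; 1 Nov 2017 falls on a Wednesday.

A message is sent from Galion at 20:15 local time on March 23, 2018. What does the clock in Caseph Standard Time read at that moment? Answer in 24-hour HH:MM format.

11:45

1 September 2017 is a Friday, so Sundays fall on 3, 10, 17, 24; the last is September 24.
1 March 2018 is a Thursday, so the first Sunday is March 4 and the fourth is March 25.
March 23, 2018 lies within the daylight-saving period (24 September 2017 – 25 March 2018), so Galion is on daylight time, UTC+07:30.
20:15 Galion − 7h30m = 12:45 UTC.
1 November 2017 is a Wednesday, so Sundays fall on 5, 12, 19, 26; the last is November 26.
1 March 2018 is a Thursday, so the first Monday is March 5 and the second is March 12.
At the standard offset (UTC−01:00), 12:45 UTC − 1h = 11:45 Caseph Standard Time standard time.
The standard-time date in Caseph Standard Time, March 23, 2018, is outside the daylight-saving period (26 November 2017 – 12 March 2018), so Caseph Standard Time is on standard time, UTC−01:00.
12:45 UTC − 1h = 11:45 Caseph Standard Time.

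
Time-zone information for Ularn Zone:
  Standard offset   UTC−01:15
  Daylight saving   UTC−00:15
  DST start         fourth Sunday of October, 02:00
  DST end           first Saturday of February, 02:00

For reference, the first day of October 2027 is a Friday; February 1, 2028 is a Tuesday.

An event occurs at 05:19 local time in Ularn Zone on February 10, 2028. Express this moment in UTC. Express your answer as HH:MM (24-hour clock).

06:34

1 October 2027 is a Friday, so the first Sunday is October 3 and the fourth is October 24.
1 February 2028 is a Tuesday, so the first Saturday is February 5.
February 10, 2028 is outside the daylight-saving period (24 October 2027 – 5 February 2028), so Ularn Zone is on standard time, UTC−01:15.
05:19 local + 1h15m = 06:34 UTC.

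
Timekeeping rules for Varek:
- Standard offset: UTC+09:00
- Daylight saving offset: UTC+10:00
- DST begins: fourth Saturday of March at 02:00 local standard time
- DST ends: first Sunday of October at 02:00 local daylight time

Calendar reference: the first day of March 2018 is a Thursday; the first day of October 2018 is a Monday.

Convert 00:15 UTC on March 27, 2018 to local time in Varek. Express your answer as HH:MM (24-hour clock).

10:15

1 March 2018 is a Thursday, so the first Saturday is March 3 and the fourth is March 24.
1 October 2018 is a Monday, so the first Sunday is October 7.
At the standard offset (UTC+09:00), 00:15 UTC + 9h = 09:15 Varek standard time.
The standard-time date in Varek, March 27, 2018, falls between 24 March and 7 October, so daylight saving is in effect and Varek is at UTC+10:00.
00:15 UTC + 10h = 10:15 local.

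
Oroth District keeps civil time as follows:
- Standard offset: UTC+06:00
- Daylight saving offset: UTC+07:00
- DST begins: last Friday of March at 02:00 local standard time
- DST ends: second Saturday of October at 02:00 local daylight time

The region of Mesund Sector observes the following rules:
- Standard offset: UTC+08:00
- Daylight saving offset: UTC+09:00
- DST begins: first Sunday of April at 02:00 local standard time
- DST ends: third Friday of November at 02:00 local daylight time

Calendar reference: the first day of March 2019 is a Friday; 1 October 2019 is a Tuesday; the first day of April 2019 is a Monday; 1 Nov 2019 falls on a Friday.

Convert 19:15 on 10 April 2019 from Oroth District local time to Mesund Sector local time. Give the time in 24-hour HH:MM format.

21:15

1 March 2019 is a Friday, so Fridays fall on 1, 8, 15, 22, 29; the last is March 29.
1 October 2019 is a Tuesday, so the first Saturday is October 5 and the second is October 12.
Daylight saving runs 29 March – 12 October; 10 April 2019 is inside that window, so Oroth District is at UTC+07:00.
19:15 Oroth District − 7h = 12:15 UTC.
1 April 2019 is a Monday, so the first Sunday is April 7.
1 November 2019 is a Friday, so the first Friday is November 1 and the third is November 15.
At the standard offset (UTC+08:00), 12:15 UTC + 8h = 20:15 Mesund Sector standard time.
Daylight saving runs 7 April – 15 November; the standard-time date in Mesund Sector, 10 April 2019, is inside that window, so Mesund Sector is at UTC+09:00.
12:15 UTC + 9h = 21:15 Mesund Sector.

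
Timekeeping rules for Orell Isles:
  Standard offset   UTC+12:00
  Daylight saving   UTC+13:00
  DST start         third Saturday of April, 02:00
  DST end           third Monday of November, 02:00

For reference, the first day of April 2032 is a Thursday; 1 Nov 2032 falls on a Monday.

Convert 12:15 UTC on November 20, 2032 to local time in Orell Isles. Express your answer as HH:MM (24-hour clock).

1 April 2032 is a Thursday, so the first Saturday is April 3 and the third is April 17.
1 November 2032 is a Monday, so the first Monday is November 1 and the third is November 15.
At the standard offset (UTC+12:00), 12:15 UTC + 12h = 00:15 Orell Isles standard time (rolling into the next day, 21 November 2032).
The standard-time date in Orell Isles, November 21, 2032, does not fall between 17 April and 15 November, so daylight saving is not in effect and Orell Isles is at UTC+12:00.
12:15 UTC + 12h = 00:15 local (rolling into the next day, 21 November 2032).

00:15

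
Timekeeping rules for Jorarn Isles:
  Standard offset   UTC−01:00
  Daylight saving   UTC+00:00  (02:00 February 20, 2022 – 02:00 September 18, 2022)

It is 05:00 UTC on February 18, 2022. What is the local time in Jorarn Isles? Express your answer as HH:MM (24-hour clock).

At the standard offset (UTC−01:00), 05:00 UTC − 1h = 04:00 Jorarn Isles standard time.
Daylight saving runs 20 February – 18 September; the standard-time date in Jorarn Isles, February 18, 2022, is outside that window, so Jorarn Isles is on standard time at UTC−01:00.
05:00 UTC − 1h = 04:00 local.

04:00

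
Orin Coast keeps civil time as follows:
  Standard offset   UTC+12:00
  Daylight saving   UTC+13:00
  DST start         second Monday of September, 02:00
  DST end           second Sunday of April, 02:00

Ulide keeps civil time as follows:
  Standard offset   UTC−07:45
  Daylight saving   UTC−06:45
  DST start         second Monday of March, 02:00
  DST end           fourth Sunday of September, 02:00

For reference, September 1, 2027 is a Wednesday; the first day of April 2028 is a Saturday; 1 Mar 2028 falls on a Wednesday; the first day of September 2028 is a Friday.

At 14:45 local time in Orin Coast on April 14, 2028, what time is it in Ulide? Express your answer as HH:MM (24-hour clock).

20:00

1 September 2027 is a Wednesday, so the first Monday is September 6 and the second is September 13.
1 April 2028 is a Saturday, so the first Sunday is April 2 and the second is April 9.
April 14, 2028 does not fall between 13 September 2027 and 9 April 2028, so daylight saving is not in effect and Orin Coast is at UTC+12:00.
14:45 Orin Coast − 12h = 02:45 UTC.
1 March 2028 is a Wednesday, so the first Monday is March 6 and the second is March 13.
1 September 2028 is a Friday, so the first Sunday is September 3 and the fourth is September 24.
At the standard offset (UTC−07:45), 02:45 UTC − 7h45m = 19:00 Ulide standard time (rolling into the previous day, 13 April 2028).
Daylight saving runs 13 March – 24 September; the standard-time date in Ulide, April 13, 2028, is inside that window, so Ulide is at UTC−06:45.
02:45 UTC − 6h45m = 20:00 Ulide (rolling into the previous day, 13 April 2028).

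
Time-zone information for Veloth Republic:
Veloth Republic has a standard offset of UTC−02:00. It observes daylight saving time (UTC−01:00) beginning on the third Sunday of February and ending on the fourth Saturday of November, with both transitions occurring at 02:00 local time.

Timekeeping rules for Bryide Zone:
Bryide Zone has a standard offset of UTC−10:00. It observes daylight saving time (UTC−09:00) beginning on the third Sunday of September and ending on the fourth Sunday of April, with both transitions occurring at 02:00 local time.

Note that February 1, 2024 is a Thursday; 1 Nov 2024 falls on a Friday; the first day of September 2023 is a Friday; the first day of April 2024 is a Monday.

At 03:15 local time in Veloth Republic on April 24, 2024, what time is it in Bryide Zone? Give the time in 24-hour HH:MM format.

1 February 2024 is a Thursday, so the first Sunday is February 4 and the third is February 18.
1 November 2024 is a Friday, so the first Saturday is November 2 and the fourth is November 23.
April 24, 2024 falls between 18 February and 23 November, so daylight saving is in effect and Veloth Republic is at UTC−01:00.
03:15 Veloth Republic + 1h = 04:15 UTC.
1 September 2023 is a Friday, so the first Sunday is September 3 and the third is September 17.
1 April 2024 is a Monday, so the first Sunday is April 7 and the fourth is April 28.
At the standard offset (UTC−10:00), 04:15 UTC − 10h = 18:15 Bryide Zone standard time (rolling into the previous day, 23 April 2024).
The standard-time date in Bryide Zone, April 23, 2024, lies within the daylight-saving period (17 September 2023 – 28 April 2024), so Bryide Zone is on daylight time, UTC−09:00.
04:15 UTC − 9h = 19:15 Bryide Zone (rolling into the previous day, 23 April 2024).

19:15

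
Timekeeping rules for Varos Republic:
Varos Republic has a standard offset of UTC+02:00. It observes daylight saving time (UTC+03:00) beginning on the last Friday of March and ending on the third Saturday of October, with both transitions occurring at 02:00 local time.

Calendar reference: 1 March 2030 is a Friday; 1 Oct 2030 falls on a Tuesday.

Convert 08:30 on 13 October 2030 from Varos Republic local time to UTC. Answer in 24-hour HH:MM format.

05:30

1 March 2030 is a Friday, so Fridays fall on 1, 8, 15, 22, 29; the last is March 29.
1 October 2030 is a Tuesday, so the first Saturday is October 5 and the third is October 19.
13 October 2030 lies within the daylight-saving period (29 March – 19 October), so Varos Republic is on daylight time, UTC+03:00.
08:30 local − 3h = 05:30 UTC.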